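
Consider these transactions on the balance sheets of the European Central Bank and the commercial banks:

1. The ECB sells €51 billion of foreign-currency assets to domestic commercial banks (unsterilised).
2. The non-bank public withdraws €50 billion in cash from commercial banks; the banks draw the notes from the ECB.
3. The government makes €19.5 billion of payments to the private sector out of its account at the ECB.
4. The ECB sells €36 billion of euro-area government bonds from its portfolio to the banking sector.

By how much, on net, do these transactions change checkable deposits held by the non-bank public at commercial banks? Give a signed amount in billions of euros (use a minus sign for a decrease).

FX sale €51 billion: the counterparty is a bank, so public deposits are unchanged → 0.
Currency withdrawal €50 billion: non-bank counterparties' bank balances fall → −€50B.
Government spending €19.5 billion: non-bank counterparties' bank balances rise → +€19.5B.
OMO sale (to banks) €36 billion: the counterparty is a bank, so public deposits are unchanged → 0.
Net: 0 − 50 + 19.5 + 0 = -€30.5 billion.

-€30.5 billion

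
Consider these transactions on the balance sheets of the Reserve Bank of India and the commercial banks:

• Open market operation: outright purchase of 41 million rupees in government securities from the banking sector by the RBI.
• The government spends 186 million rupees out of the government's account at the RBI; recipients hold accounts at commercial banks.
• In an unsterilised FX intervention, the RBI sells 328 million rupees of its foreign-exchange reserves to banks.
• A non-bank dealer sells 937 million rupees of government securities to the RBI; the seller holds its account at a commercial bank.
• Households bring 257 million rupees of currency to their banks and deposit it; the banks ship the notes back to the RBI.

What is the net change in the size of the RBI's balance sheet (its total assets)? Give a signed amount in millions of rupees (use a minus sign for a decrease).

OMO purchase (from banks) 41 million rupees: an RBI asset is acquired → +41M.
Government spending 186 million rupees: only the composition of liabilities changes → 0.
FX sale 328 million rupees: an RBI asset is shed → −328M.
Asset purchase (from non-banks) 937 million rupees: an RBI asset is acquired → +937M.
Currency deposit 257 million rupees: only the composition of liabilities changes → 0.
Net: 41 + 0 − 328 + 937 + 0 = +650 million.

+650 million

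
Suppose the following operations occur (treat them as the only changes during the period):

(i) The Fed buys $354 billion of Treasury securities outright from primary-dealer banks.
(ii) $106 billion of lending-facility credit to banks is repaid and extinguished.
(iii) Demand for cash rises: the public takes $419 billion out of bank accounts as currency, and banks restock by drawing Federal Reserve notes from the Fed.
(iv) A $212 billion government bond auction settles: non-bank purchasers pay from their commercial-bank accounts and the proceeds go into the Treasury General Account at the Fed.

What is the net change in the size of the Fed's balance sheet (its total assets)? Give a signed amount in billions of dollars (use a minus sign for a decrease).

Fed balance sheet:
  Assets:      Securities +$354B, Loans to banks −$106B
  Liabilities: Bank reserves −$383B, Currency in circulation +$419B, Government deposits +$212B
Change in total Fed assets = +$248 billion.

+$248 billion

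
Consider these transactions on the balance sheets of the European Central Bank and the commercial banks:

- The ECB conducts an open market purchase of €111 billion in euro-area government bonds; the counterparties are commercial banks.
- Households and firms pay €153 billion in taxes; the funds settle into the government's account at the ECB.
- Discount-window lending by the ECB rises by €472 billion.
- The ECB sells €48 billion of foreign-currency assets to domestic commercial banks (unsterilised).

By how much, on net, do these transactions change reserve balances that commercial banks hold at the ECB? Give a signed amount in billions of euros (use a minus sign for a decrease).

+€382 billion

ECB balance sheet:
  Assets:      Securities +€111B, Loans to banks +€472B, Foreign assets −€48B
  Liabilities: Bank reserves +€382B, Government deposits +€153B
Commercial banking system:
  Assets:      Reserves at CB +€382B, Securities −€111B, Foreign assets +€48B
  Liabilities: Checkable deposits −€153B, Borrowings from CB +€472B
So the change in reserve balances that commercial banks hold at the ECB is +€382 billion.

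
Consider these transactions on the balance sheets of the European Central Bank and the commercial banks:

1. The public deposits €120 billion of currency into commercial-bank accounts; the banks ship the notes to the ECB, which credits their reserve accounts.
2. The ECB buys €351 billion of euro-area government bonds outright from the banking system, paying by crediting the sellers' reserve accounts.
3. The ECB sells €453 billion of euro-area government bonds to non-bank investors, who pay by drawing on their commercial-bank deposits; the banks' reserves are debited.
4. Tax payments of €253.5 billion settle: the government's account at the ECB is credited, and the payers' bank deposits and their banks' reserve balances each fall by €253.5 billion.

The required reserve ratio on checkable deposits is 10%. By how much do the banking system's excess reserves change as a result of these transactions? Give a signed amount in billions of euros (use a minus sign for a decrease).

Currency deposit €120 billion: reserves +€120B, deposits +€120B.
OMO purchase (from banks) €351 billion: reserves +€351B, deposits 0.
Asset sale (to non-banks) €453 billion: reserves −€453B, deposits −€453B.
Government account inflow €253.5 billion: reserves −€253.5B, deposits −€253.5B.
Totals: Δreserves = −€235.5B, Δdeposits = −€586.5B.
Δrequired reserves = 10% × −€586.5B = −€58.65B.
Δexcess reserves = Δreserves − Δrequired = −€235.5B − (−€58.65B) = -€176.85 billion.

-€176.85 billion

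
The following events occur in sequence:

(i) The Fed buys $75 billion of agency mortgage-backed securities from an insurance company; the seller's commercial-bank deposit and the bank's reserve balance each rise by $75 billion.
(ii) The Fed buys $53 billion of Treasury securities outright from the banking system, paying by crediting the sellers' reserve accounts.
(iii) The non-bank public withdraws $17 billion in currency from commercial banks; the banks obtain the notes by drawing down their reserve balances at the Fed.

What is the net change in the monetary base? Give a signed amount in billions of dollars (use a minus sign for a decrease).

Fed balance sheet:
  Assets:      Securities +$128B
  Liabilities: Bank reserves +$111B, Currency in circulation +$17B
Monetary base = currency + reserves: +$17B + (+$111B) = +$128 billion.

+$128 billion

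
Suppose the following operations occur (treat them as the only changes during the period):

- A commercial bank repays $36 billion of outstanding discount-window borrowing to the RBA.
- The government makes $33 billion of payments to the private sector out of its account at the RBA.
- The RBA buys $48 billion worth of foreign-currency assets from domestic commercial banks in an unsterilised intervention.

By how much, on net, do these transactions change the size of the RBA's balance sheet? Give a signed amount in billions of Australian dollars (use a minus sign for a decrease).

+$12 billion

Discount-window repayment $36 billion: an RBA asset is shed → −$36B.
Government spending $33 billion: only the composition of liabilities changes → 0.
FX purchase $48 billion: an RBA asset is acquired → +$48B.
Net: −36 + 0 + 48 = +$12 billion.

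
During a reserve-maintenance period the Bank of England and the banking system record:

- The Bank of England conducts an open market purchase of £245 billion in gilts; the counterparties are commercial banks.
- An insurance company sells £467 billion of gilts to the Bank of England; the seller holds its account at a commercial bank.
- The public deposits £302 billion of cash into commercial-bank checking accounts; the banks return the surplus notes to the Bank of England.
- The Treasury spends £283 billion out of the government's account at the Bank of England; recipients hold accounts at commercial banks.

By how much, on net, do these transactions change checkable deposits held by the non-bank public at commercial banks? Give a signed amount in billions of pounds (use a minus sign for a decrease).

Bank of England balance sheet:
  Assets:      Securities +£712B
  Liabilities: Bank reserves +£1297B, Currency in circulation −£302B, Government deposits −£283B
Commercial banking system:
  Assets:      Reserves at CB +£1297B, Securities −£245B
  Liabilities: Checkable deposits +£1052B
So the change in checkable deposits held by the non-bank public at commercial banks is +£1052 billion.

+£1052 billion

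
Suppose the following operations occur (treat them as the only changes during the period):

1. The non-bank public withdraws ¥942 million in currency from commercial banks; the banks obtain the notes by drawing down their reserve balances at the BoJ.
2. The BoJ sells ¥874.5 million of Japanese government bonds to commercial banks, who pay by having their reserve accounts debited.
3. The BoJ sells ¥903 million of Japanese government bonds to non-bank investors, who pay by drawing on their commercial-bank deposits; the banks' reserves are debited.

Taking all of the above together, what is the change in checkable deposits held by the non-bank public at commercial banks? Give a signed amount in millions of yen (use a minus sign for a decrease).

BoJ balance sheet:
  Assets:      Securities −¥1777.5M
  Liabilities: Bank reserves −¥2719.5M, Currency in circulation +¥942M
Commercial banking system:
  Assets:      Reserves at CB −¥2719.5M, Securities +¥874.5M
  Liabilities: Checkable deposits −¥1845M
So the change in checkable deposits held by the non-bank public at commercial banks is -¥1845 million.

-¥1845 million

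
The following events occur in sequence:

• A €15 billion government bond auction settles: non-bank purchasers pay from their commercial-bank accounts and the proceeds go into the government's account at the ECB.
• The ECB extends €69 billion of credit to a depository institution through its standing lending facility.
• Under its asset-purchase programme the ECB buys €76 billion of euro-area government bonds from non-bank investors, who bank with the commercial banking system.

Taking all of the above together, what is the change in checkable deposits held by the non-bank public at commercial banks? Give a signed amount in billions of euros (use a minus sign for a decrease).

+€61 billion

ECB balance sheet:
  Assets:      Securities +€76B, Loans to banks +€69B
  Liabilities: Bank reserves +€130B, Government deposits +€15B
Commercial banking system:
  Assets:      Reserves at CB +€130B
  Liabilities: Checkable deposits +€61B, Borrowings from CB +€69B
So the change in checkable deposits held by the non-bank public at commercial banks is +€61 billion.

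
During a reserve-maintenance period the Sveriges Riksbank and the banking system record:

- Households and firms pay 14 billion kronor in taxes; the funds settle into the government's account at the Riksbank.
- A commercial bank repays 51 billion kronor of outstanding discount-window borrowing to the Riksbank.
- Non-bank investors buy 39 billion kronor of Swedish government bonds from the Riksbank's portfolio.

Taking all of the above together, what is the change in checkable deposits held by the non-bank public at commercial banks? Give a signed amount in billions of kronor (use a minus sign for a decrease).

Riksbank balance sheet:
  Assets:      Securities −39B, Loans to banks −51B
  Liabilities: Bank reserves −104B, Government deposits +14B
Commercial banking system:
  Assets:      Reserves at CB −104B
  Liabilities: Checkable deposits −53B, Borrowings from CB −51B
So the change in checkable deposits held by the non-bank public at commercial banks is -53 billion.

-53 billion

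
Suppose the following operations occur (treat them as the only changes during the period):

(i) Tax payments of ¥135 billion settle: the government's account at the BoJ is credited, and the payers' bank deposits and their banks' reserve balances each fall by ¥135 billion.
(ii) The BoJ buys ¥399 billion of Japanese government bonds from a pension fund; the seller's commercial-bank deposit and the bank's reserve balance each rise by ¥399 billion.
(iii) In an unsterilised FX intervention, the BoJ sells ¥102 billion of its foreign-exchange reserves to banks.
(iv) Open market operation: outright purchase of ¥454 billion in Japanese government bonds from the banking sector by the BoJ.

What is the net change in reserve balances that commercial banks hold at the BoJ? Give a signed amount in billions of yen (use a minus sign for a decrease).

+¥616 billion

BoJ balance sheet:
  Assets:      Securities +¥853B, Foreign assets −¥102B
  Liabilities: Bank reserves +¥616B, Government deposits +¥135B
Commercial banking system:
  Assets:      Reserves at CB +¥616B, Securities −¥454B, Foreign assets +¥102B
  Liabilities: Checkable deposits +¥264B
So the change in reserve balances that commercial banks hold at the BoJ is +¥616 billion.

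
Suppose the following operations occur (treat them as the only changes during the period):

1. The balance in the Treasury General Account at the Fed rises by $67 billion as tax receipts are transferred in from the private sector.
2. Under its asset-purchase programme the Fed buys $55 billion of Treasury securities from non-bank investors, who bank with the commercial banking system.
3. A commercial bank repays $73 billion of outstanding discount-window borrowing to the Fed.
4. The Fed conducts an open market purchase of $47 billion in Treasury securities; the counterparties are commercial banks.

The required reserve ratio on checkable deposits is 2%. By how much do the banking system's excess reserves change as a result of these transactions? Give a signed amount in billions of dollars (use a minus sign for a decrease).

Government account inflow $67 billion: reserves −$67B, deposits −$67B.
Asset purchase (from non-banks) $55 billion: reserves +$55B, deposits +$55B.
Discount-window repayment $73 billion: reserves −$73B, deposits 0.
OMO purchase (from banks) $47 billion: reserves +$47B, deposits 0.
Totals: Δreserves = −$38B, Δdeposits = −$12B.
Δrequired reserves = 2% × −$12B = −$0.24B.
Δexcess reserves = Δreserves − Δrequired = −$38B − (−$0.24B) = -$37.76 billion.

-$37.76 billion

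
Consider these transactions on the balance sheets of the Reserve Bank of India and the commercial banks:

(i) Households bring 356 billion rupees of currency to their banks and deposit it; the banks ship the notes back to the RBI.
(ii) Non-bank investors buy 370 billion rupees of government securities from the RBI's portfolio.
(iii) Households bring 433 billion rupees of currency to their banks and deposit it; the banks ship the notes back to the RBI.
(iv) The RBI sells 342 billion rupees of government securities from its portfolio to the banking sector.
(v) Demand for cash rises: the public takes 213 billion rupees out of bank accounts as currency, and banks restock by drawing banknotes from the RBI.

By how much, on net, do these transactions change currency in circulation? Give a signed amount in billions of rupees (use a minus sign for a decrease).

Currency deposit 356 billion rupees: notes return to the central bank → −356B.
Asset sale (to non-banks) 370 billion rupees: no currency enters or leaves circulation → 0.
Currency deposit 433 billion rupees: notes return to the central bank → −433B.
OMO sale (to banks) 342 billion rupees: no currency enters or leaves circulation → 0.
Currency withdrawal 213 billion rupees: notes leave the central bank → +213B.
Net: −356 + 0 − 433 + 0 + 213 = -576 billion.

-576 billion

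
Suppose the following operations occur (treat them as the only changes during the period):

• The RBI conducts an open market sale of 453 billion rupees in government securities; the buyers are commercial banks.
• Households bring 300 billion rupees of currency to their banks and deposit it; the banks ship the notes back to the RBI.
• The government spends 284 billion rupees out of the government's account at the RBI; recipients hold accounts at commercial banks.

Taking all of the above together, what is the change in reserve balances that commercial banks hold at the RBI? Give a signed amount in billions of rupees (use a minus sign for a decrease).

+131 billion

OMO sale (to banks) 453 billion rupees: the buying banks pay out of their reserve balances → −453B.
Currency deposit 300 billion rupees: returned notes are swapped for reserve credit → +300B.
Government spending 284 billion rupees: government payments flow into bank reserve accounts → +284B.
Net: −453 + 300 + 284 = +131 billion.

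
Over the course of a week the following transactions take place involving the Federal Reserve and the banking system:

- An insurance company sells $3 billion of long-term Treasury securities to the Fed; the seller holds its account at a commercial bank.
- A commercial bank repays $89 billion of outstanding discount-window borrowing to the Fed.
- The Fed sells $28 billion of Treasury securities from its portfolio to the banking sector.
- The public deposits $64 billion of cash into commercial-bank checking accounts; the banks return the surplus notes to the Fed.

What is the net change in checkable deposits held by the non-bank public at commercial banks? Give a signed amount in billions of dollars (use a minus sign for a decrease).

Fed balance sheet:
  Assets:      Securities −$25B, Loans to banks −$89B
  Liabilities: Bank reserves −$50B, Currency in circulation −$64B
Commercial banking system:
  Assets:      Reserves at CB −$50B, Securities +$28B
  Liabilities: Checkable deposits +$67B, Borrowings from CB −$89B
So the change in checkable deposits held by the non-bank public at commercial banks is +$67 billion.

+$67 billion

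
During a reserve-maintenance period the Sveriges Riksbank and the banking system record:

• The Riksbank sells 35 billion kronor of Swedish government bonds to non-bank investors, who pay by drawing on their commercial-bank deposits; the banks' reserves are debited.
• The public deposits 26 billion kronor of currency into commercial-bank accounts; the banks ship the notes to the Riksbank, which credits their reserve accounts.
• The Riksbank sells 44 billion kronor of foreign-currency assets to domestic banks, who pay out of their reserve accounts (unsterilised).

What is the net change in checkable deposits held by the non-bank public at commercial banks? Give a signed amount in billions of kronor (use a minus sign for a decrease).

Asset sale (to non-banks) 35 billion kronor: non-bank counterparties' bank balances fall → −35B.
Currency deposit 26 billion kronor: non-bank counterparties' bank balances rise → +26B.
FX sale 44 billion kronor: the counterparty is a bank, so public deposits are unchanged → 0.
Net: −35 + 26 + 0 = -9 billion.

-9 billion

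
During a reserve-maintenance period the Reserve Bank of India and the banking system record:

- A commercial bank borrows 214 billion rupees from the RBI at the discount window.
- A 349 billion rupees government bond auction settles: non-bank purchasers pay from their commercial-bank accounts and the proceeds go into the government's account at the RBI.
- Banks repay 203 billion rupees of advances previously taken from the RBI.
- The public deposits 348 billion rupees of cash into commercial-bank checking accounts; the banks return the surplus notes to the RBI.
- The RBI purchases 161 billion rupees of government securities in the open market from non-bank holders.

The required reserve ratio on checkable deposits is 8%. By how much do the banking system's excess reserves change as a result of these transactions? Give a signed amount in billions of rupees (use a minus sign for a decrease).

Discount-window loan 214 billion rupees: reserves +214B, deposits 0.
Government account inflow 349 billion rupees: reserves −349B, deposits −349B.
Discount-window repayment 203 billion rupees: reserves −203B, deposits 0.
Currency deposit 348 billion rupees: reserves +348B, deposits +348B.
Asset purchase (from non-banks) 161 billion rupees: reserves +161B, deposits +161B.
Totals: Δreserves = +171B, Δdeposits = +160B.
Δrequired reserves = 8% × +160B = +12.8B.
Δexcess reserves = Δreserves − Δrequired = +171B − (+12.8B) = +158.2 billion.

+158.2 billion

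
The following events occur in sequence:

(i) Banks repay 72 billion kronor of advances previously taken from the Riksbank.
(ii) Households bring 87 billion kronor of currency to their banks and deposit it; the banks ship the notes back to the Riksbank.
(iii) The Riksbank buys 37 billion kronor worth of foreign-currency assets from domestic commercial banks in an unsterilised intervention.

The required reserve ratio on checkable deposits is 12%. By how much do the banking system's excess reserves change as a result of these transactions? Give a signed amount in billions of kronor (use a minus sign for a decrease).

Discount-window repayment 72 billion kronor: reserves −72B, deposits 0.
Currency deposit 87 billion kronor: reserves +87B, deposits +87B.
FX purchase 37 billion kronor: reserves +37B, deposits 0.
Totals: Δreserves = +52B, Δdeposits = +87B.
Δrequired reserves = 12% × +87B = +10.44B.
Δexcess reserves = Δreserves − Δrequired = +52B − (+10.44B) = +41.56 billion.

+41.56 billion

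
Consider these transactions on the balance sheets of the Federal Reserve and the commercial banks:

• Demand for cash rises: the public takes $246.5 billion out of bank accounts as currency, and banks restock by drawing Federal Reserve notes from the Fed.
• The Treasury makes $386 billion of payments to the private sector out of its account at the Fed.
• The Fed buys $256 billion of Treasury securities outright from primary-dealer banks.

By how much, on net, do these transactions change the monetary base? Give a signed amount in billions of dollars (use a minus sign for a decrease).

+$642 billion

Currency withdrawal $246.5 billion: just a shift between currency and reserves — both are base money → 0.
Government spending $386 billion: a non-base liability converts back to reserves → +$386B.
OMO purchase (from banks) $256 billion: Fed balance sheet expands → +$256B.
Net: 0 + 386 + 256 = +$642 billion.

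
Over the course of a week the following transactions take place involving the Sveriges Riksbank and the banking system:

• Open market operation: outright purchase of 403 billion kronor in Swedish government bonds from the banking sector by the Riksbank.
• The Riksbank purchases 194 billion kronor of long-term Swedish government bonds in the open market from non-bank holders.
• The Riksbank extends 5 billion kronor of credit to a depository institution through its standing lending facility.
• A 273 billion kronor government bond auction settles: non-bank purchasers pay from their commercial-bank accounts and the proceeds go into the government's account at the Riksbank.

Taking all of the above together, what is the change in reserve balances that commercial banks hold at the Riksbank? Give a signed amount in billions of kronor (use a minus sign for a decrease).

+329 billion

OMO purchase (from banks) 403 billion kronor: the Riksbank pays by crediting reserve accounts → +403B.
Asset purchase (from non-banks) 194 billion kronor: the Riksbank pays by crediting reserve accounts → +194B.
Discount-window loan 5 billion kronor: the loan is credited to the bank's reserve account → +5B.
Government account inflow 273 billion kronor: funds move from bank reserves into the government account → −273B.
Net: 403 + 194 + 5 − 273 = +329 billion.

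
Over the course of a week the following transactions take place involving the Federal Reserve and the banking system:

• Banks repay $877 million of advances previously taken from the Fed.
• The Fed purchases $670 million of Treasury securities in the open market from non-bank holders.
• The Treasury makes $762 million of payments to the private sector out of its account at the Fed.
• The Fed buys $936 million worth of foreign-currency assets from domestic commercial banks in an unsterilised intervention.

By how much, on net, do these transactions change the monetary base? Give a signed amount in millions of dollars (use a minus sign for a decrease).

+$1491 million

Discount-window repayment $877 million: Fed balance sheet contracts → −$877M.
Asset purchase (from non-banks) $670 million: Fed balance sheet expands → +$670M.
Government spending $762 million: a non-base liability converts back to reserves → +$762M.
FX purchase $936 million: Fed balance sheet expands → +$936M.
Net: −877 + 670 + 762 + 936 = +$1491 million.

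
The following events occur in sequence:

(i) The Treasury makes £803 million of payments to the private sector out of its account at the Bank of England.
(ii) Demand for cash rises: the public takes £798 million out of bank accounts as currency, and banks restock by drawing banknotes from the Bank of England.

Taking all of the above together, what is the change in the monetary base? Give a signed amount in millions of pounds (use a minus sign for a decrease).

+£803 million

Bank of England balance sheet:
  Assets:      no change
  Liabilities: Bank reserves +£5M, Currency in circulation +£798M, Government deposits −£803M
Commercial banking system:
  Assets:      Reserves at CB +£5M
  Liabilities: Checkable deposits +£5M
Monetary base = currency + reserves: +£798M + (+£5M) = +£803 million.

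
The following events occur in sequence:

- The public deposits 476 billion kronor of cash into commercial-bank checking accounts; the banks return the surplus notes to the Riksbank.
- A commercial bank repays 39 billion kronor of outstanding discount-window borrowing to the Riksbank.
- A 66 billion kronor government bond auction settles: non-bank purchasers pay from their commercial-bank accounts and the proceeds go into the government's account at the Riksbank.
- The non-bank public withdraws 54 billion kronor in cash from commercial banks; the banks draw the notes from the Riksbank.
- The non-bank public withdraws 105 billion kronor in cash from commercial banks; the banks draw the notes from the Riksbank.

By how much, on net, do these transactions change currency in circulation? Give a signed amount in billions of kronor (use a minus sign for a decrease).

-317 billion

Currency deposit 476 billion kronor: notes return to the central bank → −476B.
Discount-window repayment 39 billion kronor: no currency enters or leaves circulation → 0.
Government account inflow 66 billion kronor: no currency enters or leaves circulation → 0.
Currency withdrawal 54 billion kronor: notes leave the central bank → +54B.
Currency withdrawal 105 billion kronor: notes leave the central bank → +105B.
Net: −476 + 0 + 0 + 54 + 105 = -317 billion.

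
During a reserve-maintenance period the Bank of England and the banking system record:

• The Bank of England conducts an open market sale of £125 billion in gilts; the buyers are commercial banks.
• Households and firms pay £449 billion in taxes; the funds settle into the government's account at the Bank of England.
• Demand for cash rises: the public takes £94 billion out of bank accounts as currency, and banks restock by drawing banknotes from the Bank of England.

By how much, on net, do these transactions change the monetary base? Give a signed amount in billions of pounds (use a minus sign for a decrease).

-£574 billion

Bank of England balance sheet:
  Assets:      Securities −£125B
  Liabilities: Bank reserves −£668B, Currency in circulation +£94B, Government deposits +£449B
Monetary base = currency + reserves: +£94B + (−£668B) = -£574 billion.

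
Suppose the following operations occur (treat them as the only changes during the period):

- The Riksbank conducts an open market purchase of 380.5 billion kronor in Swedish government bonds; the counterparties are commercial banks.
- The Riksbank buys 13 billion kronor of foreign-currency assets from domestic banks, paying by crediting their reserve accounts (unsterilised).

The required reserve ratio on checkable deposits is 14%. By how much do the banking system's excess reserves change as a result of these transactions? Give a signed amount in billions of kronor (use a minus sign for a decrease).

OMO purchase (from banks) 380.5 billion kronor: reserves +380.5B, deposits 0.
FX purchase 13 billion kronor: reserves +13B, deposits 0.
Totals: Δreserves = +393.5B, Δdeposits = 0.
Δrequired reserves = 14% × 0 = 0.
Δexcess reserves = Δreserves − Δrequired = +393.5B − (0) = +393.5 billion.

+393.5 billion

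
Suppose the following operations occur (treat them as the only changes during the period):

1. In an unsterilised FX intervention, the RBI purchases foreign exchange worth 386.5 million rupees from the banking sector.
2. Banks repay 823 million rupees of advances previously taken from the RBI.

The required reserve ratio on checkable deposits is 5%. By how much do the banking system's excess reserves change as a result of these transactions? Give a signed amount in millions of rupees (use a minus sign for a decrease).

-436.5 million

FX purchase 386.5 million rupees: reserves +386.5M, deposits 0.
Discount-window repayment 823 million rupees: reserves −823M, deposits 0.
Totals: Δreserves = −436.5M, Δdeposits = 0.
Δrequired reserves = 5% × 0 = 0.
Δexcess reserves = Δreserves − Δrequired = −436.5M − (0) = -436.5 million.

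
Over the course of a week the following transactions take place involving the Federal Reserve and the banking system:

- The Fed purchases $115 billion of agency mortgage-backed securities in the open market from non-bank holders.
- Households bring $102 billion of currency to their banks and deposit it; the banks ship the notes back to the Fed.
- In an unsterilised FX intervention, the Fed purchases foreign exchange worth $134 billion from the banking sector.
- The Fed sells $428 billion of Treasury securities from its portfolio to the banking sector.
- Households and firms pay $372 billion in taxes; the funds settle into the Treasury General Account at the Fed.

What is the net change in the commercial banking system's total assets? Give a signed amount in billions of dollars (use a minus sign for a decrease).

-$155 billion

Asset purchase (from non-banks) $115 billion: bank balance sheets expand → +$115B.
Currency deposit $102 billion: bank balance sheets expand → +$102B.
FX purchase $134 billion: just an asset swap on bank balance sheets → 0.
OMO sale (to banks) $428 billion: just an asset swap on bank balance sheets → 0.
Government account inflow $372 billion: bank balance sheets shrink → −$372B.
Net: 115 + 102 + 0 + 0 − 372 = -$155 billion.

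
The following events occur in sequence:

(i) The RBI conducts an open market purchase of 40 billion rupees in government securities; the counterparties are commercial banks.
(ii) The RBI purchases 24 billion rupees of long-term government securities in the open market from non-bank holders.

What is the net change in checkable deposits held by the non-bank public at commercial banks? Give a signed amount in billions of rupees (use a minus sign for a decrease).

RBI balance sheet:
  Assets:      Securities +64B
  Liabilities: Bank reserves +64B
Commercial banking system:
  Assets:      Reserves at CB +64B, Securities −40B
  Liabilities: Checkable deposits +24B
So the change in checkable deposits held by the non-bank public at commercial banks is +24 billion.

+24 billion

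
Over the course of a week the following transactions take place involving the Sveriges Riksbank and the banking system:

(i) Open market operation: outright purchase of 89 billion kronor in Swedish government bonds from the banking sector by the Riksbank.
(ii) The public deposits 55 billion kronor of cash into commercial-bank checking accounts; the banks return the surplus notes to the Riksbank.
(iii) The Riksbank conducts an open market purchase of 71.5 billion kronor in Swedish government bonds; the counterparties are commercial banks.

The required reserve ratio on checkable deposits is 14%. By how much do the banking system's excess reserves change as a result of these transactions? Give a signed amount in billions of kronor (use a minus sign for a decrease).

+207.8 billion

OMO purchase (from banks) 89 billion kronor: reserves +89B, deposits 0.
Currency deposit 55 billion kronor: reserves +55B, deposits +55B.
OMO purchase (from banks) 71.5 billion kronor: reserves +71.5B, deposits 0.
Totals: Δreserves = +215.5B, Δdeposits = +55B.
Δrequired reserves = 14% × +55B = +7.7B.
Δexcess reserves = Δreserves − Δrequired = +215.5B − (+7.7B) = +207.8 billion.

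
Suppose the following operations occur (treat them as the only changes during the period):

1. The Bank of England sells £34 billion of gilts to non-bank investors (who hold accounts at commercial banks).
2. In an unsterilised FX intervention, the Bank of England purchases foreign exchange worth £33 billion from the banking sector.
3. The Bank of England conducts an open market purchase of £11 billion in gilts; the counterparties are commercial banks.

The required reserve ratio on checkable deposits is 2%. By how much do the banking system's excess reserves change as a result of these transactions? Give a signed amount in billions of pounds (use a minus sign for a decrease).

Asset sale (to non-banks) £34 billion: reserves −£34B, deposits −£34B.
FX purchase £33 billion: reserves +£33B, deposits 0.
OMO purchase (from banks) £11 billion: reserves +£11B, deposits 0.
Totals: Δreserves = +£10B, Δdeposits = −£34B.
Δrequired reserves = 2% × −£34B = −£0.68B.
Δexcess reserves = Δreserves − Δrequired = +£10B − (−£0.68B) = +£10.68 billion.

+£10.68 billion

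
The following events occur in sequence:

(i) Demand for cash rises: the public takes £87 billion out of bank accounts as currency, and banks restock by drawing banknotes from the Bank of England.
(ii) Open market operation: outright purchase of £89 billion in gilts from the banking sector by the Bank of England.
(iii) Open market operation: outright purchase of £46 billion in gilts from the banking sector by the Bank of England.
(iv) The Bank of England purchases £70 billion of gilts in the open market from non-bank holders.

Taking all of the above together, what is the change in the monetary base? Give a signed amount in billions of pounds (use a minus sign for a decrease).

Bank of England balance sheet:
  Assets:      Securities +£205B
  Liabilities: Bank reserves +£118B, Currency in circulation +£87B
Commercial banking system:
  Assets:      Reserves at CB +£118B, Securities −£135B
  Liabilities: Checkable deposits −£17B
Monetary base = currency + reserves: +£87B + (+£118B) = +£205 billion.

+£205 billion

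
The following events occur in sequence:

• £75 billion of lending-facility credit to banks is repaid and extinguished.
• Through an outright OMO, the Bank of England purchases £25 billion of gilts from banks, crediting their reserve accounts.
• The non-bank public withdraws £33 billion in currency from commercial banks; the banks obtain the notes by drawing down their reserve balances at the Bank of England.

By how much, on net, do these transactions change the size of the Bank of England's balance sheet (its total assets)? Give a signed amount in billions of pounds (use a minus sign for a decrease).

-£50 billion

Discount-window repayment £75 billion: a Bank of England asset is shed → −£75B.
OMO purchase (from banks) £25 billion: a Bank of England asset is acquired → +£25B.
Currency withdrawal £33 billion: only the composition of liabilities changes → 0.
Net: −75 + 25 + 0 = -£50 billion.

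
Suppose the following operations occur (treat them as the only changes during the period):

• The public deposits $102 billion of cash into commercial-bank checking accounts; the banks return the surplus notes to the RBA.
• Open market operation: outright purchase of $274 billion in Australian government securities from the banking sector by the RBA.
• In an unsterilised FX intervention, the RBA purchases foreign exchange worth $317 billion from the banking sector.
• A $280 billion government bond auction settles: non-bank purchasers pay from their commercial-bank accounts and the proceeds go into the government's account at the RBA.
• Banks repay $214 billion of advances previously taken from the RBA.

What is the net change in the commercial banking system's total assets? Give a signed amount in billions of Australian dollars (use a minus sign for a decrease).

RBA balance sheet:
  Assets:      Securities +$274B, Loans to banks −$214B, Foreign assets +$317B
  Liabilities: Bank reserves +$199B, Currency in circulation −$102B, Government deposits +$280B
Commercial banking system:
  Assets:      Reserves at CB +$199B, Securities −$274B, Foreign assets −$317B
  Liabilities: Checkable deposits −$178B, Borrowings from CB −$214B
Change in total bank assets = -$392 billion.

-$392 billion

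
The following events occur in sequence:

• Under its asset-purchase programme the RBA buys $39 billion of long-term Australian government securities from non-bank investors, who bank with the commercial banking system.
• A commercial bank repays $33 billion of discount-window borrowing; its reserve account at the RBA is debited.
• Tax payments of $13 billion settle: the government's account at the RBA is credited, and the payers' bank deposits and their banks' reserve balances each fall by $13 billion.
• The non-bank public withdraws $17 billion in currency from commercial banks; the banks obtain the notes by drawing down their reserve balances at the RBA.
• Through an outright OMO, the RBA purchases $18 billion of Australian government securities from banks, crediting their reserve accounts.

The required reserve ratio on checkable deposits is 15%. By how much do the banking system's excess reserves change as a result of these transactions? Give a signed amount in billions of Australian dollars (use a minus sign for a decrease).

-$7.35 billion

Asset purchase (from non-banks) $39 billion: reserves +$39B, deposits +$39B.
Discount-window repayment $33 billion: reserves −$33B, deposits 0.
Government account inflow $13 billion: reserves −$13B, deposits −$13B.
Currency withdrawal $17 billion: reserves −$17B, deposits −$17B.
OMO purchase (from banks) $18 billion: reserves +$18B, deposits 0.
Totals: Δreserves = −$6B, Δdeposits = +$9B.
Δrequired reserves = 15% × +$9B = +$1.35B.
Δexcess reserves = Δreserves − Δrequired = −$6B − (+$1.35B) = -$7.35 billion.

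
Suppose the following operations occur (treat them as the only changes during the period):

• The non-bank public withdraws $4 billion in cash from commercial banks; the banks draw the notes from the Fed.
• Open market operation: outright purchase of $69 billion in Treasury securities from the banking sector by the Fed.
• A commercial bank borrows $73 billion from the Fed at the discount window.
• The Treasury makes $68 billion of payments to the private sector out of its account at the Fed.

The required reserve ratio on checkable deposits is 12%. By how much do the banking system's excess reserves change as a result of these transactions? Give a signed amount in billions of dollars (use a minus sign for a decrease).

+$198.32 billion

Currency withdrawal $4 billion: reserves −$4B, deposits −$4B.
OMO purchase (from banks) $69 billion: reserves +$69B, deposits 0.
Discount-window loan $73 billion: reserves +$73B, deposits 0.
Government spending $68 billion: reserves +$68B, deposits +$68B.
Totals: Δreserves = +$206B, Δdeposits = +$64B.
Δrequired reserves = 12% × +$64B = +$7.68B.
Δexcess reserves = Δreserves − Δrequired = +$206B − (+$7.68B) = +$198.32 billion.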